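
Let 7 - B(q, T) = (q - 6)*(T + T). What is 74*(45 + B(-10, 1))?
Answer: 6216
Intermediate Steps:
B(q, T) = 7 - 2*T*(-6 + q) (B(q, T) = 7 - (q - 6)*(T + T) = 7 - (-6 + q)*2*T = 7 - 2*T*(-6 + q))
74*(45 + B(-10, 1)) = 74*(45 + (7 + 12*1 - 2*1*(-10))) = 74*(45 + (7 + 12 + 20)) = 74*(45 + 39) = 74*84 = 6216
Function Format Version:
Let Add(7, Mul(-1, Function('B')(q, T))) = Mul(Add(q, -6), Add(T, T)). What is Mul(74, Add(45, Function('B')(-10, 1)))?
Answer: 6216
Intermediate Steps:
Function('B')(q, T) = Add(7, Mul(-2, T, Add(-6, q))) (Function('B')(q, T) = Add(7, Mul(-1, Mul(Add(q, -6), Add(T, T)))) = Add(7, Mul(-1, Mul(Add(-6, q), Mul(2, T)))) = Add(7, Mul(-1, Mul(2, T, Add(-6, q)))) = Add(7, Mul(-2, T, Add(-6, q))))
Mul(74, Add(45, Function('B')(-10, 1))) = Mul(74, Add(45, Add(7, Mul(12, 1), Mul(-2, 1, -10)))) = Mul(74, Add(45, Add(7, 12, 20))) = Mul(74, Add(45, 39)) = Mul(74, 84) = 6216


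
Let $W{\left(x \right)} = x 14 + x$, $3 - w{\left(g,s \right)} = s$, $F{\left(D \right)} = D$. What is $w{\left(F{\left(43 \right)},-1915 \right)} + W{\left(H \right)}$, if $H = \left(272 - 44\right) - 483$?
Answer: $-1907$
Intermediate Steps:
$w{\left(g,s \right)} = 3 - s$
$H = -255$ ($H = 228 - 483 = -255$)
$W{\left(x \right)} = 15 x$ ($W{\left(x \right)} = 14 x + x = 15 x$)
$w{\left(F{\left(43 \right)},-1915 \right)} + W{\left(H \right)} = \left(3 - -1915\right) + 15 \left(-255\right) = \left(3 + 1915\right) - 3825 = 1918 - 3825 = -1907$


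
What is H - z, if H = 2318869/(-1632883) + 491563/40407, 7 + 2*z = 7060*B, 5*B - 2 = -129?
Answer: 1690522855124429/18851400966 ≈ 89676.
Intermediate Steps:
B = -127/5 (B = ⅖ + (⅕)*(-129) = ⅖ - 129/5 = -127/5 ≈ -25.400)
z = -179331/2 (z = -7/2 + (7060*(-127/5))/2 = -7/2 + (½)*(-179324) = -7/2 - 89662 = -179331/2 ≈ -89666.)
H = 101280903778/9425700483 (H = 2318869*(-1/1632883) + 491563*(1/40407) = -331267/233269 + 491563/40407 = 101280903778/9425700483 ≈ 10.745)
H - z = 101280903778/9425700483 - 1*(-179331/2) = 101280903778/9425700483 + 179331/2 = 1690522855124429/18851400966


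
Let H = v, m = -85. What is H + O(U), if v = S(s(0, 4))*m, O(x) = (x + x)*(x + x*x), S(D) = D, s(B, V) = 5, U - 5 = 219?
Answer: 22578775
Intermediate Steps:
U = 224 (U = 5 + 219 = 224)
O(x) = 2*x*(x + x**2) (O(x) = (2*x)*(x + x**2) = 2*x*(x + x**2))
v = -425 (v = 5*(-85) = -425)
H = -425
H + O(U) = -425 + 2*224**2*(1 + 224) = -425 + 2*50176*225 = -425 + 22579200 = 22578775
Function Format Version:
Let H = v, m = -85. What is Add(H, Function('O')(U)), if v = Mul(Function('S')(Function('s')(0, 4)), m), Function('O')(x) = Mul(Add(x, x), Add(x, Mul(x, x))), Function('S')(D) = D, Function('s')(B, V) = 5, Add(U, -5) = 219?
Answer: 22578775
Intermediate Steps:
U = 224 (U = Add(5, 219) = 224)
Function('O')(x) = Mul(2, x, Add(x, Pow(x, 2))) (Function('O')(x) = Mul(Mul(2, x), Add(x, Pow(x, 2))) = Mul(2, x, Add(x, Pow(x, 2))))
v = -425 (v = Mul(5, -85) = -425)
H = -425
Add(H, Function('O')(U)) = Add(-425, Mul(2, Pow(224, 2), Add(1, 224))) = Add(-425, Mul(2, 50176, 225)) = Add(-425, 22579200) = 22578775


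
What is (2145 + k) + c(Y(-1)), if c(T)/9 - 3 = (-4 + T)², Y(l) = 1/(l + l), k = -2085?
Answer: 1077/4 ≈ 269.25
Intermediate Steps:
Y(l) = 1/(2*l)
c(T) = 27 + 9*(-4 + T)²
(2145 + k) + c(Y(-1)) = (2145 - 2085) + (27 + 9*(-4 + (½)/(-1))²) = 60 + (27 + 9*(-4 + (½)*(-1))²) = 60 + (27 + 9*(-4 - ½)²) = 60 + (27 + 9*(-9/2)²) = 60 + (27 + 9*(81/4)) = 60 + (27 + 729/4) = 60 + 837/4 = 1077/4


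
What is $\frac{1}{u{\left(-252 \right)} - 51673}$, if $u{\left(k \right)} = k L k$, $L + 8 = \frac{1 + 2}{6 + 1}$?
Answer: $- \frac{1}{532489} \approx -1.878 \cdot 10^{-6}$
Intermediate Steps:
$L = - \frac{53}{7}$ ($L = -8 + \frac{1 + 2}{6 + 1} = -8 + \frac{3}{7} = - \frac{53}{7} \approx -7.5714$)
$u{\left(k \right)} = - \frac{53 k^{2}}{7}$ ($u{\left(k \right)} = k \left(- \frac{53}{7}\right) k = - \frac{53 k}{7} k = - \frac{53 k^{2}}{7}$)
$\frac{1}{u{\left(-252 \right)} - 51673} = \frac{1}{- \frac{53 \left(-252\right)^{2}}{7} - 51673} = \frac{1}{\left(- \frac{53}{7}\right) 63504 - 51673} = \frac{1}{-480816 - 51673} = \frac{1}{-532489} = - \frac{1}{532489}$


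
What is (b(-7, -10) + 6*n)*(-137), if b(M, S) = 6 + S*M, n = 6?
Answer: -15344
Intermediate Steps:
b(M, S) = 6 + M*S
(b(-7, -10) + 6*n)*(-137) = ((6 - 7*(-10)) + 6*6)*(-137) = ((6 + 70) + 36)*(-137) = (76 + 36)*(-137) = 112*(-137) = -15344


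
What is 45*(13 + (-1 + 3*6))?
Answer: 1350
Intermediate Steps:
45*(13 + (-1 + 3*6)) = 45*(13 + (-1 + 18)) = 45*(13 + 17) = 45*30 = 1350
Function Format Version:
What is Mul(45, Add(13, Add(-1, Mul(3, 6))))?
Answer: 1350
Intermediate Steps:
Mul(45, Add(13, Add(-1, Mul(3, 6)))) = Mul(45, Add(13, Add(-1, 18))) = Mul(45, Add(13, 17)) = Mul(45, 30) = 1350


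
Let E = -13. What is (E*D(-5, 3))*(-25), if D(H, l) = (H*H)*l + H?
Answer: 22750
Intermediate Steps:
D(H, l) = H + l*H**2 (D(H, l) = H**2*l + H = l*H**2 + H = H + l*H**2)
(E*D(-5, 3))*(-25) = -(-65)*(1 - 5*3)*(-25) = -(-65)*(1 - 15)*(-25) = -(-65)*(-14)*(-25) = -13*70*(-25) = -910*(-25) = 22750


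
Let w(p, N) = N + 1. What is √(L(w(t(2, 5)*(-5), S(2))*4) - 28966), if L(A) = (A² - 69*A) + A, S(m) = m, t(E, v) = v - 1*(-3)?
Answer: I*√29638 ≈ 172.16*I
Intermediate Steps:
t(E, v) = 3 + v (t(E, v) = v + 3 = 3 + v)
w(p, N) = 1 + N
L(A) = A² - 68*A
√(L(w(t(2, 5)*(-5), S(2))*4) - 28966) = √(((1 + 2)*4)*(-68 + (1 + 2)*4) - 28966) = √((3*4)*(-68 + 3*4) - 28966) = √(12*(-68 + 12) - 28966) = √(12*(-56) - 28966) = √(-672 - 28966) = √(-29638) = I*√29638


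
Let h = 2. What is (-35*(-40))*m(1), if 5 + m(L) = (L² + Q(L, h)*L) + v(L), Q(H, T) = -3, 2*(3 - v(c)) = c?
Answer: -6300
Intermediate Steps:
v(c) = 3 - c/2
m(L) = -2 + L² - 7*L/2 (m(L) = -5 + ((L² - 3*L) + (3 - L/2)) = -5 + (3 + L² - 7*L/2) = -2 + L² - 7*L/2)
(-35*(-40))*m(1) = (-35*(-40))*(-2 + 1² - 7/2*1) = 1400*(-2 + 1 - 7/2) = 1400*(-9/2) = -6300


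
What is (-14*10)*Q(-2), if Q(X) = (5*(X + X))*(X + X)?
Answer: -11200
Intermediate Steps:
Q(X) = 20*X**2 (Q(X) = (5*(2*X))*(2*X) = (10*X)*(2*X) = 20*X**2)
(-14*10)*Q(-2) = (-14*10)*(20*(-2)**2) = -2800*4 = -140*80 = -11200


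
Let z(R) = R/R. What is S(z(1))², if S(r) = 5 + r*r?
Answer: 36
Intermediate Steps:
z(R) = 1
S(r) = 5 + r²
S(z(1))² = (5 + 1²)² = (5 + 1)² = 6² = 36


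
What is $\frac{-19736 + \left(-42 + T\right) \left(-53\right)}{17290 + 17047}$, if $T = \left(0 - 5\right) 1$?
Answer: $- \frac{17245}{34337} \approx -0.50223$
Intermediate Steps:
$T = -5$ ($T = \left(-5\right) 1 = -5$)
$\frac{-19736 + \left(-42 + T\right) \left(-53\right)}{17290 + 17047} = \frac{-19736 + \left(-42 - 5\right) \left(-53\right)}{17290 + 17047} = \frac{-19736 - -2491}{34337} = \left(-19736 + 2491\right) \frac{1}{34337} = \left(-17245\right) \frac{1}{34337} = - \frac{17245}{34337}$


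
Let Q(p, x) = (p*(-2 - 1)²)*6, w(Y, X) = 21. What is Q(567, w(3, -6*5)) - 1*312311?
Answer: -281693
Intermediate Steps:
Q(p, x) = 54*p (Q(p, x) = (p*(-3)²)*6 = (p*9)*6 = (9*p)*6 = 54*p)
Q(567, w(3, -6*5)) - 1*312311 = 54*567 - 1*312311 = 30618 - 312311 = -281693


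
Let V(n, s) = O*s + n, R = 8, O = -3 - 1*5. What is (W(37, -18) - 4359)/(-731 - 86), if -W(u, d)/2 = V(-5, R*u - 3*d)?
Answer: -1251/817 ≈ -1.5312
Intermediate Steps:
O = -8 (O = -3 - 5 = -8)
V(n, s) = n - 8*s (V(n, s) = -8*s + n = n - 8*s)
W(u, d) = 10 - 48*d + 128*u (W(u, d) = -2*(-5 - 8*(8*u - 3*d)) = -2*(-5 - 8*(-3*d + 8*u)) = -2*(-5 + (-64*u + 24*d)) = -2*(-5 - 64*u + 24*d) = 10 - 48*d + 128*u)
(W(37, -18) - 4359)/(-731 - 86) = ((10 - 48*(-18) + 128*37) - 4359)/(-731 - 86) = ((10 + 864 + 4736) - 4359)/(-817) = (5610 - 4359)*(-1/817) = 1251*(-1/817) = -1251/817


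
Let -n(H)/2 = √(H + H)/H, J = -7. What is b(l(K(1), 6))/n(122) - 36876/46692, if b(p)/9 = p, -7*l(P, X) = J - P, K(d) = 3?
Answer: -3073/3891 - 45*√61/7 ≈ -50.999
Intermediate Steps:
l(P, X) = 1 + P/7 (l(P, X) = -(-7 - P)/7 = 1 + P/7)
b(p) = 9*p
n(H) = -2*√2/√H (n(H) = -2*√(H + H)/H = -2*√(2*H)/H = -2*√2*√H/H = -2*√2/√H)
b(l(K(1), 6))/n(122) - 36876/46692 = (9*(1 + (⅐)*3))/((-2*√2/√122)) - 36876/46692 = (9*(1 + 3/7))/((-2*√2*√122/122)) - 36876*1/46692 = (9*(10/7))/((-2*√61/61)) - 3073/3891 = 90*(-√61/2)/7 - 3073/3891 = -45*√61/7 - 3073/3891 = -3073/3891 - 45*√61/7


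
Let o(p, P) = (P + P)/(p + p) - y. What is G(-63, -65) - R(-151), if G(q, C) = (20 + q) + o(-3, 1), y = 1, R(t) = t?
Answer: 320/3 ≈ 106.67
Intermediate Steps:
o(p, P) = -1 + P/p (o(p, P) = (P + P)/(p + p) - 1*1 = (2*P)/((2*p)) - 1 = (2*P)*(1/(2*p)) - 1 = P/p - 1 = -1 + P/p)
G(q, C) = 56/3 + q (G(q, C) = (20 + q) + (1 - 1*(-3))/(-3) = (20 + q) - (1 + 3)/3 = (20 + q) - 1/3*4 = (20 + q) - 4/3 = 56/3 + q)
G(-63, -65) - R(-151) = (56/3 - 63) - 1*(-151) = -133/3 + 151 = 320/3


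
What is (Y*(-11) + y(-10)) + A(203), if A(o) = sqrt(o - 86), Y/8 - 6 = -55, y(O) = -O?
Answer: 4322 + 3*sqrt(13) ≈ 4332.8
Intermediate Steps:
Y = -392 (Y = 48 + 8*(-55) = 48 - 440 = -392)
A(o) = sqrt(-86 + o)
(Y*(-11) + y(-10)) + A(203) = (-392*(-11) - 1*(-10)) + sqrt(-86 + 203) = (4312 + 10) + sqrt(117) = 4322 + 3*sqrt(13)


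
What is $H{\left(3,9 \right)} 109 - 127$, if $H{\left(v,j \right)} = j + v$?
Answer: $1181$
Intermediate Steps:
$H{\left(3,9 \right)} 109 - 127 = \left(9 + 3\right) 109 - 127 = 12 \cdot 109 - 127 = 1308 - 127 = 1181$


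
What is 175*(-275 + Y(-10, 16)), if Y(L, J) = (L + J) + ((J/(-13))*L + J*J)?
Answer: -1575/13 ≈ -121.15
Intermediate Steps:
Y(L, J) = J + L + J**2 - J*L/13 (Y(L, J) = (J + L) + ((J*(-1/13))*L + J**2) = (J + L) + ((-J/13)*L + J**2) = (J + L) + (-J*L/13 + J**2) = (J + L) + (J**2 - J*L/13) = J + L + J**2 - J*L/13)
175*(-275 + Y(-10, 16)) = 175*(-275 + (16 - 10 + 16**2 - 1/13*16*(-10))) = 175*(-275 + (16 - 10 + 256 + 160/13)) = 175*(-275 + 3566/13) = 175*(-9/13) = -1575/13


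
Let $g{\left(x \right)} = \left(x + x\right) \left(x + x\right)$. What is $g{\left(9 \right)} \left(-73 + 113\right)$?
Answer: $12960$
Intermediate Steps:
$g{\left(x \right)} = 4 x^{2}$ ($g{\left(x \right)} = 2 x 2 x = 4 x^{2}$)
$g{\left(9 \right)} \left(-73 + 113\right) = 4 \cdot 9^{2} \left(-73 + 113\right) = 4 \cdot 81 \cdot 40 = 324 \cdot 40 = 12960$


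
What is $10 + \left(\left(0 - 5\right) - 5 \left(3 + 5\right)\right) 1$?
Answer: $-35$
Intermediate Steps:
$10 + \left(\left(0 - 5\right) - 5 \left(3 + 5\right)\right) 1 = 10 + \left(-5 - 40\right) 1 = 10 - 45 = -35$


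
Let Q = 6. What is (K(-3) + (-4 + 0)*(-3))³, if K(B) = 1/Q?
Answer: 389017/216 ≈ 1801.0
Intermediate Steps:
K(B) = ⅙ (K(B) = 1/6 = ⅙)
(K(-3) + (-4 + 0)*(-3))³ = (⅙ + (-4 + 0)*(-3))³ = (⅙ - 4*(-3))³ = (⅙ + 12)³ = (73/6)³ = 389017/216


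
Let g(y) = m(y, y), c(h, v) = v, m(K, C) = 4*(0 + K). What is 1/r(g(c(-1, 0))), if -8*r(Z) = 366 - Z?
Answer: -4/183 ≈ -0.021858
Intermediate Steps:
m(K, C) = 4*K
g(y) = 4*y
r(Z) = -183/4 + Z/8 (r(Z) = -(366 - Z)/8 = -183/4 + Z/8)
1/r(g(c(-1, 0))) = 1/(-183/4 + (4*0)/8) = 1/(-183/4 + (⅛)*0) = 1/(-183/4 + 0) = 1/(-183/4) = -4/183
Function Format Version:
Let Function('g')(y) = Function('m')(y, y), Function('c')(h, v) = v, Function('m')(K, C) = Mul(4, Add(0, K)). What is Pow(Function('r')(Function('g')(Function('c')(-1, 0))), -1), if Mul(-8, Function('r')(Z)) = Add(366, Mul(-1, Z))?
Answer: Rational(-4, 183) ≈ -0.021858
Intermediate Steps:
Function('m')(K, C) = Mul(4, K)
Function('g')(y) = Mul(4, y)
Function('r')(Z) = Add(Rational(-183, 4), Mul(Rational(1, 8), Z)) (Function('r')(Z) = Mul(Rational(-1, 8), Add(366, Mul(-1, Z))) = Add(Rational(-183, 4), Mul(Rational(1, 8), Z)))
Pow(Function('r')(Function('g')(Function('c')(-1, 0))), -1) = Pow(Add(Rational(-183, 4), Mul(Rational(1, 8), Mul(4, 0))), -1) = Pow(Add(Rational(-183, 4), Mul(Rational(1, 8), 0)), -1) = Pow(Add(Rational(-183, 4), 0), -1) = Pow(Rational(-183, 4), -1) = Rational(-4, 183)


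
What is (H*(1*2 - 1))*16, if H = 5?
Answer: 80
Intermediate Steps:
(H*(1*2 - 1))*16 = (5*(1*2 - 1))*16 = (5*(2 - 1))*16 = (5*1)*16 = 5*16 = 80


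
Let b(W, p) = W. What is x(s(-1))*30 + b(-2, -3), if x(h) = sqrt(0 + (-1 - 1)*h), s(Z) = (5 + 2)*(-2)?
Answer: -2 + 60*sqrt(7) ≈ 156.75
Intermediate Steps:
s(Z) = -14 (s(Z) = 7*(-2) = -14)
x(h) = sqrt(2)*sqrt(-h) (x(h) = sqrt(0 - 2*h) = sqrt(-2*h) = sqrt(2)*sqrt(-h))
x(s(-1))*30 + b(-2, -3) = (sqrt(2)*sqrt(-1*(-14)))*30 - 2 = (sqrt(2)*sqrt(14))*30 - 2 = (2*sqrt(7))*30 - 2 = 60*sqrt(7) - 2 = -2 + 60*sqrt(7)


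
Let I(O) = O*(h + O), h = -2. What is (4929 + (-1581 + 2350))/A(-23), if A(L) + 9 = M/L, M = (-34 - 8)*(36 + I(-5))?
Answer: 3542/75 ≈ 47.227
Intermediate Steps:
I(O) = O*(-2 + O)
M = -2982 (M = (-34 - 8)*(36 - 5*(-2 - 5)) = -42*(36 - 5*(-7)) = -42*(36 + 35) = -42*71 = -2982)
A(L) = -9 - 2982/L
(4929 + (-1581 + 2350))/A(-23) = (4929 + (-1581 + 2350))/(-9 - 2982/(-23)) = (4929 + 769)/(-9 - 2982*(-1/23)) = 5698/(-9 + 2982/23) = 5698/(2775/23) = 5698*(23/2775) = 3542/75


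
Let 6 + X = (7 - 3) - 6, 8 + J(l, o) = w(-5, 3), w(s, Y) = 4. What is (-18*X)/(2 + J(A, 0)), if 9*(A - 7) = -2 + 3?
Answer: -72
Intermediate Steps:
A = 64/9 (A = 7 + (-2 + 3)/9 = 7 + (⅑)*1 = 7 + ⅑ = 64/9 ≈ 7.1111)
J(l, o) = -4 (J(l, o) = -8 + 4 = -4)
X = -8 (X = -6 + ((7 - 3) - 6) = -6 + (4 - 6) = -6 - 2 = -8)
(-18*X)/(2 + J(A, 0)) = (-18*(-8))/(2 - 4) = 144/(-2) = 144*(-½) = -72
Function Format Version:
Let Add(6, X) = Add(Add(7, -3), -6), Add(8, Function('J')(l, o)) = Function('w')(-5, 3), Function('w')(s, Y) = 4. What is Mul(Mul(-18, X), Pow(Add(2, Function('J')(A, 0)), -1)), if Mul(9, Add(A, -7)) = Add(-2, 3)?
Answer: -72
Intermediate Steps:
A = Rational(64, 9) (A = Add(7, Mul(Rational(1, 9), Add(-2, 3))) = Add(7, Mul(Rational(1, 9), 1)) = Add(7, Rational(1, 9)) = Rational(64, 9) ≈ 7.1111)
Function('J')(l, o) = -4 (Function('J')(l, o) = Add(-8, 4) = -4)
X = -8 (X = Add(-6, Add(Add(7, -3), -6)) = Add(-6, Add(4, -6)) = Add(-6, -2) = -8)
Mul(Mul(-18, X), Pow(Add(2, Function('J')(A, 0)), -1)) = Mul(Mul(-18, -8), Pow(Add(2, -4), -1)) = Mul(144, Pow(-2, -1)) = Mul(144, Rational(-1, 2)) = -72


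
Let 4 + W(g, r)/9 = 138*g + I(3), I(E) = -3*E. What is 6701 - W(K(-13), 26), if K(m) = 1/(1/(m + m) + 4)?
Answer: 669962/103 ≈ 6504.5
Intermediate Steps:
K(m) = 1/(4 + 1/(2*m)) (K(m) = 1/(1/(2*m) + 4) = 1/(4 + 1/(2*m)))
W(g, r) = -117 + 1242*g (W(g, r) = -36 + 9*(138*g - 3*3) = -36 + 9*(138*g - 9) = -36 + 9*(-9 + 138*g) = -36 + (-81 + 1242*g) = -117 + 1242*g)
6701 - W(K(-13), 26) = 6701 - (-117 + 1242*(2*(-13)/(1 + 8*(-13)))) = 6701 - (-117 + 1242*(2*(-13)/(1 - 104))) = 6701 - (-117 + 1242*(2*(-13)/(-103))) = 6701 - (-117 + 1242*(2*(-13)*(-1/103))) = 6701 - (-117 + 1242*(26/103)) = 6701 - (-117 + 32292/103) = 6701 - 1*20241/103 = 6701 - 20241/103 = 669962/103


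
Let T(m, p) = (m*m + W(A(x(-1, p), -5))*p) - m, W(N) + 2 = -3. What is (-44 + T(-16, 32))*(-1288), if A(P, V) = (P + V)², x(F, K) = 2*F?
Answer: -87584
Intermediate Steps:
W(N) = -5 (W(N) = -2 - 3 = -5)
T(m, p) = m² - m - 5*p (T(m, p) = (m*m - 5*p) - m = (m² - 5*p) - m = m² - m - 5*p)
(-44 + T(-16, 32))*(-1288) = (-44 + ((-16)² - 1*(-16) - 5*32))*(-1288) = (-44 + (256 + 16 - 160))*(-1288) = (-44 + 112)*(-1288) = 68*(-1288) = -87584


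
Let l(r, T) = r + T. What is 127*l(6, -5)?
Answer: 127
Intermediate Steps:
l(r, T) = T + r
127*l(6, -5) = 127*(-5 + 6) = 127*1 = 127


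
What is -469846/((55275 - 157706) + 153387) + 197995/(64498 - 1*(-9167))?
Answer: -2452217237/375367374 ≈ -6.5328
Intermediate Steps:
-469846/((55275 - 157706) + 153387) + 197995/(64498 - 1*(-9167)) = -469846/(-102431 + 153387) + 197995/(64498 + 9167) = -469846/50956 + 197995/73665 = -469846*1/50956 + 197995*(1/73665) = -234923/25478 + 39599/14733 = -2452217237/375367374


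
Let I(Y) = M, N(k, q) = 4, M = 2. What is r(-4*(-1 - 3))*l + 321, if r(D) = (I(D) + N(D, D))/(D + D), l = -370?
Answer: 2013/8 ≈ 251.63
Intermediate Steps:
I(Y) = 2
r(D) = 3/D (r(D) = (2 + 4)/(D + D) = 6/((2*D)) = 6*(1/(2*D)) = 3/D)
r(-4*(-1 - 3))*l + 321 = (3/((-4*(-1 - 3))))*(-370) + 321 = (3/((-4*(-4))))*(-370) + 321 = (3/16)*(-370) + 321 = -555/8 + 321 = 2013/8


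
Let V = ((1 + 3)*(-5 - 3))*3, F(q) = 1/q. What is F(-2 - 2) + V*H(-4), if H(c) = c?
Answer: 1535/4 ≈ 383.75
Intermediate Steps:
V = -96 (V = (4*(-8))*3 = -32*3 = -96)
F(-2 - 2) + V*H(-4) = 1/(-2 - 2) - 96*(-4) = 1/(-4) + 384 = -¼ + 384 = 1535/4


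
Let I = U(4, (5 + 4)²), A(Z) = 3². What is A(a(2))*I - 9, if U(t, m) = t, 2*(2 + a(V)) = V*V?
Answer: 27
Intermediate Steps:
a(V) = -2 + V²/2 (a(V) = -2 + (V*V)/2 = -2 + V²/2)
A(Z) = 9
I = 4
A(a(2))*I - 9 = 9*4 - 9 = 36 - 9 = 27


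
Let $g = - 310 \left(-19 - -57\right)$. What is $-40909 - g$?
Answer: $-29129$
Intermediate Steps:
$g = -11780$ ($g = - 310 \left(-19 + 57\right) = \left(-310\right) 38 = -11780$)
$-40909 - g = -40909 - -11780 = -40909 + 11780 = -29129$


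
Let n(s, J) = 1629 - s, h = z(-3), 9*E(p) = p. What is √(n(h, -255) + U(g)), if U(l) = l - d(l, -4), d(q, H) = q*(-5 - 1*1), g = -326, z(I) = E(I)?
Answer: I*√5874/3 ≈ 25.547*I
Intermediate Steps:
E(p) = p/9
z(I) = I/9
h = -⅓ (h = (⅑)*(-3) = -⅓ ≈ -0.33333)
d(q, H) = -6*q (d(q, H) = q*(-5 - 1) = q*(-6) = -6*q)
U(l) = 7*l (U(l) = l - (-6)*l = l + 6*l = 7*l)
√(n(h, -255) + U(g)) = √((1629 - 1*(-⅓)) + 7*(-326)) = √((1629 + ⅓) - 2282) = √(4888/3 - 2282) = √(-1958/3) = I*√5874/3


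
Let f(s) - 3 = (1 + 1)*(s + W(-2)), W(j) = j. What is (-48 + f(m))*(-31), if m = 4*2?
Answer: 1023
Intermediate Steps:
m = 8
f(s) = -1 + 2*s (f(s) = 3 + (1 + 1)*(s - 2) = 3 + 2*(-2 + s) = 3 + (-4 + 2*s) = -1 + 2*s)
(-48 + f(m))*(-31) = (-48 + (-1 + 2*8))*(-31) = (-48 + (-1 + 16))*(-31) = (-48 + 15)*(-31) = -33*(-31) = 1023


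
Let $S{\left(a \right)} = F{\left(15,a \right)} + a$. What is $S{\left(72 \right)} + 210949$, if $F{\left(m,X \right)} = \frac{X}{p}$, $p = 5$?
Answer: $\frac{1055177}{5} \approx 2.1104 \cdot 10^{5}$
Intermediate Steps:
$F{\left(m,X \right)} = \frac{X}{5}$
$S{\left(a \right)} = \frac{6 a}{5}$ ($S{\left(a \right)} = \frac{a}{5} + a = \frac{6 a}{5}$)
$S{\left(72 \right)} + 210949 = \frac{6}{5} \cdot 72 + 210949 = \frac{432}{5} + 210949 = \frac{1055177}{5}$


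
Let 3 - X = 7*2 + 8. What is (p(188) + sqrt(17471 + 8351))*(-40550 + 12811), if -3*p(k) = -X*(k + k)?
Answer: 198167416/3 - 27739*sqrt(25822) ≈ 6.1598e+7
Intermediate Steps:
X = -19 (X = 3 - (7*2 + 8) = 3 - (14 + 8) = 3 - 1*22 = 3 - 22 = -19)
p(k) = -38*k/3 (p(k) = -(-1)*(-19*(k + k))/3 = -(-1)*(-38*k)/3 = -38*k/3)
(p(188) + sqrt(17471 + 8351))*(-40550 + 12811) = (-38/3*188 + sqrt(17471 + 8351))*(-40550 + 12811) = (-7144/3 + sqrt(25822))*(-27739) = 198167416/3 - 27739*sqrt(25822)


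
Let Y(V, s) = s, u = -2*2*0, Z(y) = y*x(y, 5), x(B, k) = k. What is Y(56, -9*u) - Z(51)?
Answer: -255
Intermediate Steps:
Z(y) = 5*y (Z(y) = y*5 = 5*y)
u = 0 (u = -4*0 = 0)
Y(56, -9*u) - Z(51) = -9*0 - 5*51 = 0 - 1*255 = 0 - 255 = -255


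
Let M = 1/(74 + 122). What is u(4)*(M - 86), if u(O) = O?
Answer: -16855/49 ≈ -343.98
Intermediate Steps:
M = 1/196 ≈ 0.0051020
u(4)*(M - 86) = 4*(1/196 - 86) = 4*(-16855/196) = -16855/49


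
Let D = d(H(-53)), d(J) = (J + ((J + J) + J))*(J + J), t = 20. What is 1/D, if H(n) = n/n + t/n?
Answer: 2809/8712 ≈ 0.32243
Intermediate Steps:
H(n) = 1 + 20/n (H(n) = n/n + 20/n = 1 + 20/n)
d(J) = 8*J**2 (d(J) = (J + (2*J + J))*(2*J) = (J + 3*J)*(2*J) = (4*J)*(2*J) = 8*J**2)
D = 8712/2809 (D = 8*((20 - 53)/(-53))**2 = 8*(-1/53*(-33))**2 = 8*(33/53)**2 = 8*(1089/2809) = 8712/2809 ≈ 3.1015)
1/D = 1/(8712/2809) = 2809/8712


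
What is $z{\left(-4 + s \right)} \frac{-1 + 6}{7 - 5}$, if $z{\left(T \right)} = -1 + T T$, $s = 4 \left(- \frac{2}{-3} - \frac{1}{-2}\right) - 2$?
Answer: $\frac{35}{18} \approx 1.9444$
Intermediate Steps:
$s = \frac{8}{3}$ ($s = 4 \left(\left(-2\right) \left(- \frac{1}{3}\right) - - \frac{1}{2}\right) - 2 = 4 \left(\frac{2}{3} + \frac{1}{2}\right) - 2 = 4 \cdot \frac{7}{6} - 2 = \frac{14}{3} - 2 = \frac{8}{3} \approx 2.6667$)
$z{\left(T \right)} = -1 + T^{2}$
$z{\left(-4 + s \right)} \frac{-1 + 6}{7 - 5} = \left(-1 + \left(-4 + \frac{8}{3}\right)^{2}\right) \frac{-1 + 6}{7 - 5} = \left(-1 + \left(- \frac{4}{3}\right)^{2}\right) \frac{5}{2} = \left(-1 + \frac{16}{9}\right) 5 \cdot \frac{1}{2} = \frac{7}{9} \cdot \frac{5}{2} = \frac{35}{18}$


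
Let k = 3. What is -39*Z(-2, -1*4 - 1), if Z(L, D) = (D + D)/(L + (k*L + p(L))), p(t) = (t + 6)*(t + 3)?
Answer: -195/2 ≈ -97.500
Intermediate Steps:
p(t) = (3 + t)*(6 + t) (p(t) = (6 + t)*(3 + t) = (3 + t)*(6 + t))
Z(L, D) = 2*D/(18 + L² + 13*L) (Z(L, D) = (D + D)/(L + (3*L + (18 + L² + 9*L))) = (2*D)/(L + (18 + L² + 12*L)) = (2*D)/(18 + L² + 13*L) = 2*D/(18 + L² + 13*L))
-39*Z(-2, -1*4 - 1) = -78*(-1*4 - 1)/(18 + (-2)² + 13*(-2)) = -78*(-4 - 1)/(18 + 4 - 26) = -78*(-5)/(-4) = -78*(-5)*(-1)/4 = -39*5/2 = -195/2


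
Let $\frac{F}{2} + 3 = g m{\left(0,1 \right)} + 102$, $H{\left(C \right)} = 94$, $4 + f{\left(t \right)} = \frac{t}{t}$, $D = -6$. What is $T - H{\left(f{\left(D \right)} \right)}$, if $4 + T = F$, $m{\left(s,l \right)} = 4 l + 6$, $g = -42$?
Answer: $-740$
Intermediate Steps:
$m{\left(s,l \right)} = 6 + 4 l$
$f{\left(t \right)} = -3$ ($f{\left(t \right)} = -4 + \frac{t}{t} = -4 + 1 = -3$)
$F = -642$ ($F = -6 + 2 \left(- 42 \left(6 + 4 \cdot 1\right) + 102\right) = -6 + 2 \left(- 42 \left(6 + 4\right) + 102\right) = -6 + 2 \left(\left(-42\right) 10 + 102\right) = -6 + 2 \left(-420 + 102\right) = -6 + 2 \left(-318\right) = -6 - 636 = -642$)
$T = -646$ ($T = -4 - 642 = -646$)
$T - H{\left(f{\left(D \right)} \right)} = -646 - 94 = -740$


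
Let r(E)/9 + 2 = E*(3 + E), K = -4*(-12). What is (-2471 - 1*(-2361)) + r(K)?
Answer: 21904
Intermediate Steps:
K = 48
r(E) = -18 + 9*E*(3 + E) (r(E) = -18 + 9*(E*(3 + E)) = -18 + 9*E*(3 + E))
(-2471 - 1*(-2361)) + r(K) = (-2471 - 1*(-2361)) + (-18 + 9*48² + 27*48) = (-2471 + 2361) + (-18 + 9*2304 + 1296) = -110 + (-18 + 20736 + 1296) = -110 + 22014 = 21904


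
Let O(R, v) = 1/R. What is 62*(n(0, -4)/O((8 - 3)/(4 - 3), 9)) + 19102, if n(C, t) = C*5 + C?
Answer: 19102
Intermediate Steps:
n(C, t) = 6*C (n(C, t) = 5*C + C = 6*C)
62*(n(0, -4)/O((8 - 3)/(4 - 3), 9)) + 19102 = 62*((6*0)/(1/((8 - 3)/(4 - 3)))) + 19102 = 62*(0/(1/(5/1))) + 19102 = 62*(0/(1/(5*1))) + 19102 = 62*(0/(1/5)) + 19102 = 62*(0/(⅕)) + 19102 = 62*(0*5) + 19102 = 62*0 + 19102 = 0 + 19102 = 19102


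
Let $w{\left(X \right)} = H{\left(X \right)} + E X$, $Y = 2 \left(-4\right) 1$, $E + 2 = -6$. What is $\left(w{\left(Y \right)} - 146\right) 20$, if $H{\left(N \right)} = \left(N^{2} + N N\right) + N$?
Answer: $760$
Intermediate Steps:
$E = -8$ ($E = -2 - 6 = -8$)
$H{\left(N \right)} = N + 2 N^{2}$ ($H{\left(N \right)} = \left(N^{2} + N^{2}\right) + N = 2 N^{2} + N = N + 2 N^{2}$)
$Y = -8$ ($Y = \left(-8\right) 1 = -8$)
$w{\left(X \right)} = - 8 X + X \left(1 + 2 X\right)$ ($w{\left(X \right)} = X \left(1 + 2 X\right) - 8 X = - 8 X + X \left(1 + 2 X\right)$)
$\left(w{\left(Y \right)} - 146\right) 20 = \left(- 8 \left(-7 + 2 \left(-8\right)\right) - 146\right) 20 = \left(- 8 \left(-7 - 16\right) - 146\right) 20 = \left(\left(-8\right) \left(-23\right) - 146\right) 20 = \left(184 - 146\right) 20 = 38 \cdot 20 = 760$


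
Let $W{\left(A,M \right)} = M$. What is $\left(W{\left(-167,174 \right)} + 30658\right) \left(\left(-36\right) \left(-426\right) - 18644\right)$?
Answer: $-101992256$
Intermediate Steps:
$\left(W{\left(-167,174 \right)} + 30658\right) \left(\left(-36\right) \left(-426\right) - 18644\right) = \left(174 + 30658\right) \left(\left(-36\right) \left(-426\right) - 18644\right) = 30832 \left(15336 - 18644\right) = 30832 \left(-3308\right) = -101992256$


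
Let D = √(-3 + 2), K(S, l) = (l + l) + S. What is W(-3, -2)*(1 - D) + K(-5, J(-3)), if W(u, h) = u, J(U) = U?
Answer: -14 + 3*I ≈ -14.0 + 3.0*I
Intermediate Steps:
K(S, l) = S + 2*l (K(S, l) = 2*l + S = S + 2*l)
D = I (D = √(-1) = I ≈ 1.0*I)
W(-3, -2)*(1 - D) + K(-5, J(-3)) = -3*(1 - I) + (-5 + 2*(-3)) = (-3 + 3*I) + (-5 - 6) = (-3 + 3*I) - 11 = -14 + 3*I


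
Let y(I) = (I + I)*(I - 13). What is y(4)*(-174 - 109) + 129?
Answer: 20505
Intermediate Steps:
y(I) = 2*I*(-13 + I) (y(I) = (2*I)*(-13 + I) = 2*I*(-13 + I))
y(4)*(-174 - 109) + 129 = (2*4*(-13 + 4))*(-174 - 109) + 129 = (2*4*(-9))*(-283) + 129 = -72*(-283) + 129 = 20376 + 129 = 20505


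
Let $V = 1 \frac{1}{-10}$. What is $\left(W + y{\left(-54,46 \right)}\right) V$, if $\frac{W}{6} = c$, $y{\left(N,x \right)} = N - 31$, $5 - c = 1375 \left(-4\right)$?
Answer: $- \frac{6589}{2} \approx -3294.5$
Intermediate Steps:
$c = 5505$ ($c = 5 - 1375 \left(-4\right) = 5 - -5500 = 5 + 5500 = 5505$)
$y{\left(N,x \right)} = -31 + N$
$W = 33030$ ($W = 6 \cdot 5505 = 33030$)
$V = - \frac{1}{10}$ ($V = 1 \left(- \frac{1}{10}\right) = - \frac{1}{10} \approx -0.1$)
$\left(W + y{\left(-54,46 \right)}\right) V = \left(33030 - 85\right) \left(- \frac{1}{10}\right) = 32945 \left(- \frac{1}{10}\right) = - \frac{6589}{2}$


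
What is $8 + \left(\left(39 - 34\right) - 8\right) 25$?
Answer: $-67$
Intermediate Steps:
$8 + \left(\left(39 - 34\right) - 8\right) 25 = 8 + \left(5 - 8\right) 25 = 8 - 75 = -67$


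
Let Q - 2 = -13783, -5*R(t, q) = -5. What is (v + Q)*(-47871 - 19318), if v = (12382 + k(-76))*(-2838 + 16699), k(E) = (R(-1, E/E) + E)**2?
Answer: -16769114337494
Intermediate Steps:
R(t, q) = 1 (R(t, q) = -1/5*(-5) = 1)
Q = -13781 (Q = 2 - 13783 = -13781)
k(E) = (1 + E)**2
v = 249595027 (v = (12382 + (1 - 76)**2)*(-2838 + 16699) = (12382 + (-75)**2)*13861 = (12382 + 5625)*13861 = 18007*13861 = 249595027)
(v + Q)*(-47871 - 19318) = (249595027 - 13781)*(-47871 - 19318) = 249581246*(-67189) = -16769114337494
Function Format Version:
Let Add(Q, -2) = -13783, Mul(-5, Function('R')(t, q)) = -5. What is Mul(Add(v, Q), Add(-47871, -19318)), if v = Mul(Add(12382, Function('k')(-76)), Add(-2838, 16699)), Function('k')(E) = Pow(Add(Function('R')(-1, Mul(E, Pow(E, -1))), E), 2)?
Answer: -16769114337494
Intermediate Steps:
Function('R')(t, q) = 1 (Function('R')(t, q) = Mul(Rational(-1, 5), -5) = 1)
Q = -13781 (Q = Add(2, -13783) = -13781)
Function('k')(E) = Pow(Add(1, E), 2)
v = 249595027 (v = Mul(Add(12382, Pow(Add(1, -76), 2)), Add(-2838, 16699)) = Mul(Add(12382, Pow(-75, 2)), 13861) = Mul(Add(12382, 5625), 13861) = Mul(18007, 13861) = 249595027)
Mul(Add(v, Q), Add(-47871, -19318)) = Mul(Add(249595027, -13781), Add(-47871, -19318)) = Mul(249581246, -67189) = -16769114337494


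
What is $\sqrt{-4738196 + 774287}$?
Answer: $i \sqrt{3963909} \approx 1991.0 i$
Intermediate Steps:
$\sqrt{-4738196 + 774287} = \sqrt{-3963909} = i \sqrt{3963909}$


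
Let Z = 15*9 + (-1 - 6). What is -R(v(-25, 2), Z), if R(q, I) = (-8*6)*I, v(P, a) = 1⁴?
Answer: 6144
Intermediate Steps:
v(P, a) = 1
Z = 128 (Z = 135 - 7 = 128)
R(q, I) = -48*I
-R(v(-25, 2), Z) = -(-48)*128 = -1*(-6144) = 6144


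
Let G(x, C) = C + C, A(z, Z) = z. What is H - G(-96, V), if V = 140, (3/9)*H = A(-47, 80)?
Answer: -421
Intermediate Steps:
H = -141 (H = 3*(-47) = -141)
G(x, C) = 2*C
H - G(-96, V) = -141 - 2*140 = -141 - 1*280 = -141 - 280 = -421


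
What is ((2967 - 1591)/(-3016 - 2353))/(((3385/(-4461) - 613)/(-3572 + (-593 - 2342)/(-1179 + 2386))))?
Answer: -13241431199952/8871573042787 ≈ -1.4926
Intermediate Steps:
((2967 - 1591)/(-3016 - 2353))/(((3385/(-4461) - 613)/(-3572 + (-593 - 2342)/(-1179 + 2386)))) = (1376/(-5369))/(((3385*(-1/4461) - 613)/(-3572 - 2935/1207))) = (1376*(-1/5369))/(((-3385/4461 - 613)/(-3572 - 2935*1/1207))) = -1376/(5369*((-2737978/(4461*(-3572 - 2935/1207))))) = -1376/(5369*((-2737978/(4461*(-4314339/1207))))) = -1376/(5369*((-2737978/4461*(-1207/4314339)))) = -1376/(5369*3304739446/19246266279) = -1376/5369*19246266279/3304739446 = -13241431199952/8871573042787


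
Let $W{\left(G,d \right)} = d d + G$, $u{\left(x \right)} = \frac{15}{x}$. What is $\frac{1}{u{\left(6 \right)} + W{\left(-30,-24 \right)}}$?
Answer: $\frac{2}{1097} \approx 0.0018232$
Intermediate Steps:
$W{\left(G,d \right)} = G + d^{2}$ ($W{\left(G,d \right)} = d^{2} + G = G + d^{2}$)
$\frac{1}{u{\left(6 \right)} + W{\left(-30,-24 \right)}} = \frac{1}{\frac{15}{6} - \left(30 - \left(-24\right)^{2}\right)} = \frac{1}{15 \cdot \frac{1}{6} + \left(-30 + 576\right)} = \frac{1}{\frac{5}{2} + 546} = \frac{1}{\frac{1097}{2}} = \frac{2}{1097}$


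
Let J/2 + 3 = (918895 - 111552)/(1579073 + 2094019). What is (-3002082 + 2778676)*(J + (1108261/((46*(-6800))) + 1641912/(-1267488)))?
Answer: 1468384293491607634859/632062365577200 ≈ 2.3232e+6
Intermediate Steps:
J = -10211933/1836546 (J = -6 + 2*((918895 - 111552)/(1579073 + 2094019)) = -6 + 2*(807343/3673092) = -6 + 807343/1836546 = -10211933/1836546 ≈ -5.5604)
(-3002082 + 2778676)*(J + (1108261/((46*(-6800))) + 1641912/(-1267488))) = (-3002082 + 2778676)*(-10211933/1836546 + (1108261/((46*(-6800))) + 1641912/(-1267488))) = -223406*(-10211933/1836546 + (1108261/(-312800) + 1641912*(-1/1267488))) = -223406*(-10211933/1836546 + (1108261*(-1/312800) - 68413/52812)) = -223406*(-10211933/1836546 + (-1108261/312800 - 68413/52812)) = -223406*(-10211933/1836546 - 19982266583/4129898400) = -223406*(-13145432920258253/1264124731154400) = 1468384293491607634859/632062365577200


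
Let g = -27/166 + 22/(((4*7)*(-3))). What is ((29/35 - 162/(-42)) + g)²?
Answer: 1379082496/75951225 ≈ 18.157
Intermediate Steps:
g = -740/1743 (g = -27*1/166 + 22/((28*(-3))) = -27/166 + 22/(-84) = -27/166 + 22*(-1/84) = -27/166 - 11/42 = -740/1743 ≈ -0.42456)
((29/35 - 162/(-42)) + g)² = ((29/35 - 162/(-42)) - 740/1743)² = ((29*(1/35) - 162*(-1/42)) - 740/1743)² = ((29/35 + 27/7) - 740/1743)² = (164/35 - 740/1743)² = (37136/8715)² = 1379082496/75951225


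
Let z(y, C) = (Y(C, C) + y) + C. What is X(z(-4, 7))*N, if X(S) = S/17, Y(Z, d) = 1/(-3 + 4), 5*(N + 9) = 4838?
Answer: 19172/85 ≈ 225.55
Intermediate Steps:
N = 4793/5 (N = -9 + (1/5)*4838 = -9 + 4838/5 = 4793/5 ≈ 958.60)
Y(Z, d) = 1 (Y(Z, d) = 1/1 = 1)
z(y, C) = 1 + C + y (z(y, C) = (1 + y) + C = 1 + C + y)
X(S) = S/17 (X(S) = S*(1/17) = S/17)
X(z(-4, 7))*N = ((1 + 7 - 4)/17)*(4793/5) = ((1/17)*4)*(4793/5) = (4/17)*(4793/5) = 19172/85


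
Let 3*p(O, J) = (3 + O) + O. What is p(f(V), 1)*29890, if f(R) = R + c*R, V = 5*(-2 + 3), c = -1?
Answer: 29890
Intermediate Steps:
V = 5 (V = 5*1 = 5)
f(R) = 0 (f(R) = R - R = 0)
p(O, J) = 1 + 2*O/3 (p(O, J) = ((3 + O) + O)/3 = (3 + 2*O)/3 = 1 + 2*O/3)
p(f(V), 1)*29890 = (1 + (⅔)*0)*29890 = (1 + 0)*29890 = 1*29890 = 29890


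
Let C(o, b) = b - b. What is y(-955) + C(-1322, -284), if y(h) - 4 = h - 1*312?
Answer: -1263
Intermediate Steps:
C(o, b) = 0
y(h) = -308 + h (y(h) = 4 + (h - 1*312) = 4 + (h - 312) = 4 + (-312 + h) = -308 + h)
y(-955) + C(-1322, -284) = (-308 - 955) + 0 = -1263 + 0 = -1263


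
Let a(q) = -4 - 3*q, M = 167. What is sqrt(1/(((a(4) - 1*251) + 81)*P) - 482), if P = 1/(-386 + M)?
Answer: I*sqrt(1848282)/62 ≈ 21.928*I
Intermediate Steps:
P = -1/219 (P = 1/(-386 + 167) = 1/(-219) = -1/219 ≈ -0.0045662)
sqrt(1/(((a(4) - 1*251) + 81)*P) - 482) = sqrt(1/((((-4 - 3*4) - 1*251) + 81)*(-1/219)) - 482) = sqrt(-219/(((-4 - 12) - 251) + 81) - 482) = sqrt(-219/((-16 - 251) + 81) - 482) = sqrt(-219/(-267 + 81) - 482) = sqrt(-219/(-186) - 482) = sqrt(-1/186*(-219) - 482) = sqrt(73/62 - 482) = sqrt(-29811/62) = I*sqrt(1848282)/62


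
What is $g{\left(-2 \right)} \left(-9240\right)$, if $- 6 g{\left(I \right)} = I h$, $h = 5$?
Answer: $-15400$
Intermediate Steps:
$g{\left(I \right)} = - \frac{5 I}{6}$ ($g{\left(I \right)} = - \frac{I 5}{6} = - \frac{5 I}{6}$)
$g{\left(-2 \right)} \left(-9240\right) = \left(- \frac{5}{6}\right) \left(-2\right) \left(-9240\right) = \frac{5}{3} \left(-9240\right) = -15400$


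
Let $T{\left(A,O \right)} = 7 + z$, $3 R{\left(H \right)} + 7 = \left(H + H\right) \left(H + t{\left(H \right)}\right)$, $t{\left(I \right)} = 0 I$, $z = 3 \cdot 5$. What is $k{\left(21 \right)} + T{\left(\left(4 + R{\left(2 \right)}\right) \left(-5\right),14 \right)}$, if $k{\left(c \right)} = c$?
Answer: $43$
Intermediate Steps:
$z = 15$
$t{\left(I \right)} = 0$
$R{\left(H \right)} = - \frac{7}{3} + \frac{2 H^{2}}{3}$ ($R{\left(H \right)} = - \frac{7}{3} + \frac{\left(H + H\right) \left(H + 0\right)}{3} = - \frac{7}{3} + \frac{2 H H}{3} = - \frac{7}{3} + \frac{2 H^{2}}{3}$)
$T{\left(A,O \right)} = 22$ ($T{\left(A,O \right)} = 7 + 15 = 22$)
$k{\left(21 \right)} + T{\left(\left(4 + R{\left(2 \right)}\right) \left(-5\right),14 \right)} = 21 + 22 = 43$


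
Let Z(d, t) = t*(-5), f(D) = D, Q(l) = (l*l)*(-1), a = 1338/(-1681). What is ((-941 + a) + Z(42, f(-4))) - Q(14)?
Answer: -1220063/1681 ≈ -725.80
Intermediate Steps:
a = -1338/1681 (a = 1338*(-1/1681) = -1338/1681 ≈ -0.79595)
Q(l) = -l**2 (Q(l) = l**2*(-1) = -l**2)
Z(d, t) = -5*t
((-941 + a) + Z(42, f(-4))) - Q(14) = ((-941 - 1338/1681) - 5*(-4)) - (-1)*14**2 = (-1583159/1681 + 20) - (-1)*196 = -1549539/1681 - 1*(-196) = -1549539/1681 + 196 = -1220063/1681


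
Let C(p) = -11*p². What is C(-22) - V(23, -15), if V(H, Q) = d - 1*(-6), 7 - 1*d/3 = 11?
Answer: -5318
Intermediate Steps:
d = -12 (d = 21 - 3*11 = 21 - 33 = -12)
V(H, Q) = -6 (V(H, Q) = -12 - 1*(-6) = -12 + 6 = -6)
C(-22) - V(23, -15) = -11*(-22)² - 1*(-6) = -11*484 + 6 = -5324 + 6 = -5318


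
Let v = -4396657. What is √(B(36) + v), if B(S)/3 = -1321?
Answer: 86*I*√595 ≈ 2097.8*I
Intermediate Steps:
B(S) = -3963 (B(S) = 3*(-1321) = -3963)
√(B(36) + v) = √(-3963 - 4396657) = √(-4400620) = 86*I*√595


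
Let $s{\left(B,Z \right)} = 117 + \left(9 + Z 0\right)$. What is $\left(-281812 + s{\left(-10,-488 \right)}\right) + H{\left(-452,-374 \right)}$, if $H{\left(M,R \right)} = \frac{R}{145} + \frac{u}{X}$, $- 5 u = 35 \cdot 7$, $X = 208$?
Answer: $- \frac{8495734657}{30160} \approx -2.8169 \cdot 10^{5}$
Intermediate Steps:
$u = -49$ ($u = - \frac{35 \cdot 7}{5} = \left(- \frac{1}{5}\right) 245 = -49$)
$H{\left(M,R \right)} = - \frac{49}{208} + \frac{R}{145}$ ($H{\left(M,R \right)} = \frac{R}{145} - \frac{49}{208} = - \frac{49}{208} + \frac{R}{145}$)
$s{\left(B,Z \right)} = 126$ ($s{\left(B,Z \right)} = 117 + \left(9 + 0\right) = 117 + 9 = 126$)
$\left(-281812 + s{\left(-10,-488 \right)}\right) + H{\left(-452,-374 \right)} = \left(-281812 + 126\right) + \left(- \frac{49}{208} + \frac{1}{145} \left(-374\right)\right) = -281686 - \frac{84897}{30160} = - \frac{8495734657}{30160}$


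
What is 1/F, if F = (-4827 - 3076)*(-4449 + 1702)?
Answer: 1/21709541 ≈ 4.6063e-8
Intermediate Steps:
F = 21709541 (F = -7903*(-2747) = 21709541)
1/F = 1/21709541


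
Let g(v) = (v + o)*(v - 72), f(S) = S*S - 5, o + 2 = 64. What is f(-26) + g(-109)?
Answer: 9178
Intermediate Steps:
o = 62 (o = -2 + 64 = 62)
f(S) = -5 + S² (f(S) = S² - 5 = -5 + S²)
g(v) = (-72 + v)*(62 + v) (g(v) = (v + 62)*(v - 72) = (62 + v)*(-72 + v) = (-72 + v)*(62 + v))
f(-26) + g(-109) = (-5 + (-26)²) + (-4464 + (-109)² - 10*(-109)) = (-5 + 676) + (-4464 + 11881 + 1090) = 671 + 8507 = 9178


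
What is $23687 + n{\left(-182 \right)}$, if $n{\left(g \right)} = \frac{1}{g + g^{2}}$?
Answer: $\frac{780297155}{32942} \approx 23687.0$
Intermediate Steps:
$23687 + n{\left(-182 \right)} = 23687 + \frac{1}{\left(-182\right) \left(1 - 182\right)} = 23687 - \frac{1}{182 \left(-181\right)} = 23687 - - \frac{1}{32942} = 23687 + \frac{1}{32942} = \frac{780297155}{32942}$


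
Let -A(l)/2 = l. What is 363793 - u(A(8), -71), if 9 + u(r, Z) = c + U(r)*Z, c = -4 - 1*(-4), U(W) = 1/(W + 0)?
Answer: 5820761/16 ≈ 3.6380e+5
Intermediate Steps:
U(W) = 1/W
A(l) = -2*l
c = 0 (c = -4 + 4 = 0)
u(r, Z) = -9 + Z/r (u(r, Z) = -9 + (0 + Z/r) = -9 + Z/r)
363793 - u(A(8), -71) = 363793 - (-9 - 71/((-2*8))) = 363793 - (-9 - 71/(-16)) = 363793 - (-9 - 71*(-1/16)) = 363793 - (-9 + 71/16) = 363793 - 1*(-73/16) = 363793 + 73/16 = 5820761/16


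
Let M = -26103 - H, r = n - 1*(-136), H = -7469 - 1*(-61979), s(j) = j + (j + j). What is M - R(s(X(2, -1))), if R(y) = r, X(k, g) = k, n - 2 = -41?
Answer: -80710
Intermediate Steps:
n = -39 (n = 2 - 41 = -39)
s(j) = 3*j (s(j) = j + 2*j = 3*j)
H = 54510 (H = -7469 + 61979 = 54510)
r = 97 (r = -39 - 1*(-136) = -39 + 136 = 97)
R(y) = 97
M = -80613 (M = -26103 - 1*54510 = -26103 - 54510 = -80613)
M - R(s(X(2, -1))) = -80613 - 1*97 = -80613 - 97 = -80710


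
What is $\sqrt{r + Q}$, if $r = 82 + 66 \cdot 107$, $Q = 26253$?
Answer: $\sqrt{33397} \approx 182.75$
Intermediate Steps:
$r = 7144$ ($r = 82 + 7062 = 7144$)
$\sqrt{r + Q} = \sqrt{7144 + 26253} = \sqrt{33397}$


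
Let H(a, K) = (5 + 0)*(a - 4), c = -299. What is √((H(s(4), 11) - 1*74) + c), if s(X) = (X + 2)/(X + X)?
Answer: 3*I*√173/2 ≈ 19.729*I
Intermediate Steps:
s(X) = (2 + X)/(2*X) (s(X) = (2 + X)/((2*X)) = (2 + X)*(1/(2*X)) = (2 + X)/(2*X))
H(a, K) = -20 + 5*a (H(a, K) = 5*(-4 + a) = -20 + 5*a)
√((H(s(4), 11) - 1*74) + c) = √(((-20 + 5*((½)*(2 + 4)/4)) - 1*74) - 299) = √(((-20 + 5*((½)*(¼)*6)) - 74) - 299) = √(((-20 + 5*(¾)) - 74) - 299) = √(((-20 + 15/4) - 74) - 299) = √((-65/4 - 74) - 299) = √(-361/4 - 299) = √(-1557/4) = 3*I*√173/2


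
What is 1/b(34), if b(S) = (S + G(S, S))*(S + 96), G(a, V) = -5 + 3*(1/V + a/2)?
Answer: 17/176995 ≈ 9.6048e-5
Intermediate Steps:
G(a, V) = -5 + 3/V + 3*a/2 (G(a, V) = -5 + 3*(1/V + a*(1/2)) = -5 + 3*(1/V + a/2) = -5 + (3/V + 3*a/2) = -5 + 3/V + 3*a/2)
b(S) = (96 + S)*(-5 + 3/S + 5*S/2) (b(S) = (S + (-5 + 3/S + 3*S/2))*(S + 96) = (-5 + 3/S + 5*S/2)*(96 + S) = (96 + S)*(-5 + 3/S + 5*S/2))
1/b(34) = 1/(-477 + 235*34 + 288/34 + (5/2)*34**2) = 1/(-477 + 7990 + 288*(1/34) + (5/2)*1156) = 1/(-477 + 7990 + 144/17 + 2890) = 1/(176995/17) = 17/176995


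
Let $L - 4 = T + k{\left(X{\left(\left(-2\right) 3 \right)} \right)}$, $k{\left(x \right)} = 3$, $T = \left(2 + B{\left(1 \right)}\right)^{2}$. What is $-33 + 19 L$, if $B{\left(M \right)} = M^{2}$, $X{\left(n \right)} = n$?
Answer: $271$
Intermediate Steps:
$T = 9$ ($T = \left(2 + 1^{2}\right)^{2} = \left(2 + 1\right)^{2} = 3^{2} = 9$)
$L = 16$ ($L = 4 + \left(9 + 3\right) = 4 + 12 = 16$)
$-33 + 19 L = -33 + 19 \cdot 16 = -33 + 304 = 271$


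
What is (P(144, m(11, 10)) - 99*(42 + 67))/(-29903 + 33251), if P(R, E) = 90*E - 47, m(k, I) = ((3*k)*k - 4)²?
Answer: 2897113/837 ≈ 3461.3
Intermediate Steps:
m(k, I) = (-4 + 3*k²)² (m(k, I) = (3*k² - 4)² = (-4 + 3*k²)²)
P(R, E) = -47 + 90*E
(P(144, m(11, 10)) - 99*(42 + 67))/(-29903 + 33251) = ((-47 + 90*(-4 + 3*11²)²) - 99*(42 + 67))/(-29903 + 33251) = ((-47 + 90*(-4 + 3*121)²) - 99*109)/3348 = ((-47 + 90*(-4 + 363)²) - 10791)*(1/3348) = ((-47 + 90*359²) - 10791)*(1/3348) = ((-47 + 90*128881) - 10791)*(1/3348) = ((-47 + 11599290) - 10791)*(1/3348) = (11599243 - 10791)*(1/3348) = 11588452*(1/3348) = 2897113/837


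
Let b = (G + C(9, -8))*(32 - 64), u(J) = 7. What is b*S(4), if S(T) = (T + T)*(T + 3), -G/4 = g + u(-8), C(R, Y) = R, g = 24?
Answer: 206080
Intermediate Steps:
G = -124 (G = -4*(24 + 7) = -4*31 = -124)
b = 3680 (b = (-124 + 9)*(32 - 64) = -115*(-32) = 3680)
S(T) = 2*T*(3 + T) (S(T) = (2*T)*(3 + T) = 2*T*(3 + T))
b*S(4) = 3680*(2*4*(3 + 4)) = 3680*(2*4*7) = 3680*56 = 206080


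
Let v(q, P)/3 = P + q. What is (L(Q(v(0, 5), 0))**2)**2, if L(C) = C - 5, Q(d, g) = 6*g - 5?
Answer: 10000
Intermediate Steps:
v(q, P) = 3*P + 3*q (v(q, P) = 3*(P + q) = 3*P + 3*q)
Q(d, g) = -5 + 6*g
L(C) = -5 + C
(L(Q(v(0, 5), 0))**2)**2 = ((-5 + (-5 + 6*0))**2)**2 = ((-5 + (-5 + 0))**2)**2 = ((-5 - 5)**2)**2 = ((-10)**2)**2 = 100**2 = 10000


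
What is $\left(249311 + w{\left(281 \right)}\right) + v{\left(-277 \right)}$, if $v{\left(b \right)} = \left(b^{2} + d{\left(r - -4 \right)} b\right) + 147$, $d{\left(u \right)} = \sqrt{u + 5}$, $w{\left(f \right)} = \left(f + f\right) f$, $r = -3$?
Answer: $484109 - 277 \sqrt{6} \approx 4.8343 \cdot 10^{5}$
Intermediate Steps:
$w{\left(f \right)} = 2 f^{2}$ ($w{\left(f \right)} = 2 f f = 2 f^{2}$)
$d{\left(u \right)} = \sqrt{5 + u}$
$v{\left(b \right)} = 147 + b^{2} + b \sqrt{6}$ ($v{\left(b \right)} = \left(b^{2} + \sqrt{5 - -1} b\right) + 147 = \left(b^{2} + \sqrt{5 + \left(-3 + 4\right)} b\right) + 147 = \left(b^{2} + \sqrt{5 + 1} b\right) + 147 = \left(b^{2} + \sqrt{6} b\right) + 147 = \left(b^{2} + b \sqrt{6}\right) + 147 = 147 + b^{2} + b \sqrt{6}$)
$\left(249311 + w{\left(281 \right)}\right) + v{\left(-277 \right)} = \left(249311 + 2 \cdot 281^{2}\right) + \left(147 + \left(-277\right)^{2} - 277 \sqrt{6}\right) = \left(249311 + 2 \cdot 78961\right) + \left(147 + 76729 - 277 \sqrt{6}\right) = \left(249311 + 157922\right) + \left(76876 - 277 \sqrt{6}\right) = 407233 + \left(76876 - 277 \sqrt{6}\right) = 484109 - 277 \sqrt{6}$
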